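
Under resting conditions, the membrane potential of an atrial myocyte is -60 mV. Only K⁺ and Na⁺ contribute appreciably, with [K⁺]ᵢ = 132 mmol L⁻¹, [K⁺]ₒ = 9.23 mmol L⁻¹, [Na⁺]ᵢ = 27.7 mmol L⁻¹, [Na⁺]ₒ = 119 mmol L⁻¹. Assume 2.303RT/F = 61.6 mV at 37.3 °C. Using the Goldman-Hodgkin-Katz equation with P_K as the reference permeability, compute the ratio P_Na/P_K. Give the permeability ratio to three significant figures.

0.0412

Let α = P_Na/P_K. GHK: Vm = 61.6·log₁₀[(Kₒ + α·Naₒ)/(Kᵢ + α·Naᵢ)].
10^(Vm/61.6) = 10^(-60.0/61.6) = 0.10616
So 0.10616·(Kᵢ + α·Naᵢ) = Kₒ + α·Naₒ → α = (0.10616·132.0 − 9.23) / (119.0 − 0.10616·27.7)
α = (14.01 − 9.23) / (119.0 − 2.941) = 4.784/116.1 = 0.04122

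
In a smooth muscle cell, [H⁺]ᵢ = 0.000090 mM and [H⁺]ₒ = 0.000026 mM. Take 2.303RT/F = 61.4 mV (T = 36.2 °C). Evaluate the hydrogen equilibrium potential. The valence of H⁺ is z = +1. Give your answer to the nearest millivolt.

-33 mV

E = (61.4/z) · log₁₀([H⁺]_out/[H⁺]_in) with z = +1.
= (61.4/1) · log₁₀(0.000026/0.000090) = 61.40 · log₁₀(0.2889)
= 61.40 · (-0.5393) = -33.11 mV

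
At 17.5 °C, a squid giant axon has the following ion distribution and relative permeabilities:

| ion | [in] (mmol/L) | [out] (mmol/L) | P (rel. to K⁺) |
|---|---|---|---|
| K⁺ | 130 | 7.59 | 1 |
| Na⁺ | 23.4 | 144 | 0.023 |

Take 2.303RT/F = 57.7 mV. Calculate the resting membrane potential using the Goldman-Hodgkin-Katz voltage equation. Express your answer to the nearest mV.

-62 mV

Vm = 57.7 · log₁₀[(Σ P·[cation]ₒ + Σ P·[anion]ᵢ) / (Σ P·[cation]ᵢ + Σ P·[anion]ₒ)]
Numerator = 1×7.59 + 0.023×144 = 10.9
Denominator = 1×130 + 0.023×23.4 = 130.5
Vm = 57.7 · log₁₀(0.083516) = 57.7 × (-1.0782) = -62.21 mV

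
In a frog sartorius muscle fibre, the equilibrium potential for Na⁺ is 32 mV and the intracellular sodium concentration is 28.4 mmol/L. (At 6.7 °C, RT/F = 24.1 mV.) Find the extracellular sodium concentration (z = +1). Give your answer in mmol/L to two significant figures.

110 mmol/L

Nernst: E = (24.1/1) · ln([out]/[in]), so ln([out]/[in]) = 32.0 × 1 / 24.1 = 1.3278.
[out]/[in] = e^(1.3278) = 3.773.
[out] = 3.773 × 28.4 = 107.1 mmol/L.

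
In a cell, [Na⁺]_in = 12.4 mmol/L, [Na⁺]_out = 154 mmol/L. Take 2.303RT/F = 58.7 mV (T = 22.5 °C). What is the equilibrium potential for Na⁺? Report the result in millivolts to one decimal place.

64.2 mV

E = (58.7/z) · log₁₀([Na⁺]_out/[Na⁺]_in) with z = +1.
= (58.7/1) · log₁₀(154/12.4) = 58.70 · log₁₀(12.42)
= 58.70 · (1.0941) = 64.22 mV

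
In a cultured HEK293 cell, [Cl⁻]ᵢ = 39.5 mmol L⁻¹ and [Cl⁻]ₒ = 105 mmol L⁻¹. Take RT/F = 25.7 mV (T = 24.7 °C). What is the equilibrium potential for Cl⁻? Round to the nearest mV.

E = (25.7/z) · ln([Cl⁻]_out/[Cl⁻]_in) with z = -1.
For an anion, dividing by z = -1 reverses the sign.
= (25.7/-1) · ln(105/39.5) = -25.70 · ln(2.658)
= -25.70 · (0.9777) = -25.13 mV

-25 mV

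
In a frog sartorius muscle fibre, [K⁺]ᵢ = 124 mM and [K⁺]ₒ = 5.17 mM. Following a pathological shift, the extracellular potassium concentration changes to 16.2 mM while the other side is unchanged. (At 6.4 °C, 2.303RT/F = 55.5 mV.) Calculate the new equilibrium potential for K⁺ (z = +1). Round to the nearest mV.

-49 mV

After the shift: [K⁺]_out = 16.2, [K⁺]_in = 124 mM.
E_new = (55.5/1)·log₁₀(16.2/124) = 55.50 · (-0.8839) = -49.06 mV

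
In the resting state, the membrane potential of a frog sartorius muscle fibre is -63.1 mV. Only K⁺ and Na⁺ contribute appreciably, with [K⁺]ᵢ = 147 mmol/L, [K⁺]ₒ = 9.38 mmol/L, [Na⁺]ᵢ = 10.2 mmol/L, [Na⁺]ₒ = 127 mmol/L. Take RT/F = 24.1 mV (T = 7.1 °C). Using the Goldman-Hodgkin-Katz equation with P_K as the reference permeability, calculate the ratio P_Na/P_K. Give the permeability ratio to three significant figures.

0.0106

Let α = P_Na/P_K. GHK: Vm = 24.1·ln[(Kₒ + α·Naₒ)/(Kᵢ + α·Naᵢ)].
e^(Vm/24.1) = e^(-63.1/24.1) = 0.07293
So 0.07293·(Kᵢ + α·Naᵢ) = Kₒ + α·Naₒ → α = (0.07293·147.0 − 9.38) / (127.0 − 0.07293·10.2)
α = (10.72 − 9.38) / (127.0 − 0.7439) = 1.341/126.3 = 0.01062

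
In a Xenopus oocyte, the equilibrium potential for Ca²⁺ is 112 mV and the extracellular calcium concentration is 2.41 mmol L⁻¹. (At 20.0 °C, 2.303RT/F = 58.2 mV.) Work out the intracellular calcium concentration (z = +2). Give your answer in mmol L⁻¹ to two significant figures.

0.00034 mmol L⁻¹

Nernst: E = (58.2/2) · log₁₀([out]/[in]), so log₁₀([out]/[in]) = 112.0 × 2 / 58.2 = 3.8488.
[out]/[in] = 10^(3.8488) = 7060.
[in] = 2.41 / 7060 = 0.0003414 mmol L⁻¹.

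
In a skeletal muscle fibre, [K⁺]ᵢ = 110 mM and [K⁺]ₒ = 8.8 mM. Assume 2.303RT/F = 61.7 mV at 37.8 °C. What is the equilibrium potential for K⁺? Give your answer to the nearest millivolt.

-68 mV

E = (61.7/z) · log₁₀([K⁺]_out/[K⁺]_in) with z = +1.
= (61.7/1) · log₁₀(8.8/110) = 61.70 · log₁₀(0.08)
= 61.70 · (-1.0969) = -67.68 mV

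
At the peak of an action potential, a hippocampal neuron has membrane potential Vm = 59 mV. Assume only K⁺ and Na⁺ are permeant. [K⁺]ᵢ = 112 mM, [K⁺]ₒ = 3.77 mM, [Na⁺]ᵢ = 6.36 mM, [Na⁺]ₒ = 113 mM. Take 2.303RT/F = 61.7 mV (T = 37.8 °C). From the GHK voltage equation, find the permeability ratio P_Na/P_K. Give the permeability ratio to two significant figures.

Let α = P_Na/P_K. GHK: Vm = 61.7·log₁₀[(Kₒ + α·Naₒ)/(Kᵢ + α·Naᵢ)].
10^(Vm/61.7) = 10^(59.0/61.7) = 9.0415
So 9.0415·(Kᵢ + α·Naᵢ) = Kₒ + α·Naₒ → α = (9.0415·112.0 − 3.77) / (113.0 − 9.0415·6.36)
α = (1013 − 3.77) / (113.0 − 57.5) = 1009/55.5 = 18.18

18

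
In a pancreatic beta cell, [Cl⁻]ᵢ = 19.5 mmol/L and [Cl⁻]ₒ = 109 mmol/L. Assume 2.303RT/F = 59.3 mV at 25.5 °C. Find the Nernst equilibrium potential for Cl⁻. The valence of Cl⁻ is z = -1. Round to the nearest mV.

E = (59.3/z) · log₁₀([Cl⁻]_out/[Cl⁻]_in) with z = -1.
For an anion, dividing by z = -1 reverses the sign.
= (59.3/-1) · log₁₀(109/19.5) = -59.30 · log₁₀(5.59)
= -59.30 · (0.7474) = -44.32 mV

-44 mV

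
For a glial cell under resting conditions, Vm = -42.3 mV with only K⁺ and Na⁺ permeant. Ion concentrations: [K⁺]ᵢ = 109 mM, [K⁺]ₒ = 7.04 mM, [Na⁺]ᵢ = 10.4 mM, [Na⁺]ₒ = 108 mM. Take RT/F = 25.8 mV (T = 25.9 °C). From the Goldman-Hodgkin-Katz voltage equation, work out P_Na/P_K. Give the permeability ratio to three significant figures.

Let α = P_Na/P_K. GHK: Vm = 25.8·ln[(Kₒ + α·Naₒ)/(Kᵢ + α·Naᵢ)].
e^(Vm/25.8) = e^(-42.3/25.8) = 0.19407
So 0.19407·(Kᵢ + α·Naᵢ) = Kₒ + α·Naₒ → α = (0.19407·109.0 − 7.04) / (108.0 − 0.19407·10.4)
α = (21.15 − 7.04) / (108.0 − 2.018) = 14.11/106 = 0.1332

0.133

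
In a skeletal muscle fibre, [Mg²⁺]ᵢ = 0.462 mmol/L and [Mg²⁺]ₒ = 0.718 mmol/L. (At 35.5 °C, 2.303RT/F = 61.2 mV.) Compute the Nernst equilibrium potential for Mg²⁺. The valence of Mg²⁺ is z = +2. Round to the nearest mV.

6 mV

E = (61.2/z) · log₁₀([Mg²⁺]_out/[Mg²⁺]_in) with z = +2.
= (61.2/2) · log₁₀(0.718/0.462) = 30.60 · log₁₀(1.554)
= 30.60 · (0.1915) = 5.86 mV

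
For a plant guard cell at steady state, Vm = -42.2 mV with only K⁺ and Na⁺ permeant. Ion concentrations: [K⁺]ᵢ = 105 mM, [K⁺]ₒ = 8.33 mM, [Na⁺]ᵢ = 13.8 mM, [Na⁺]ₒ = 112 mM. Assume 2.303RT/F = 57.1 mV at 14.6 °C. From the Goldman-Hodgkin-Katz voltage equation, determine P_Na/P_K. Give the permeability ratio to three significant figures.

0.0988

Let α = P_Na/P_K. GHK: Vm = 57.1·log₁₀[(Kₒ + α·Naₒ)/(Kᵢ + α·Naᵢ)].
10^(Vm/57.1) = 10^(-42.2/57.1) = 0.18237
So 0.18237·(Kᵢ + α·Naᵢ) = Kₒ + α·Naₒ → α = (0.18237·105.0 − 8.33) / (112.0 − 0.18237·13.8)
α = (19.15 − 8.33) / (112.0 − 2.517) = 10.82/109.5 = 0.09881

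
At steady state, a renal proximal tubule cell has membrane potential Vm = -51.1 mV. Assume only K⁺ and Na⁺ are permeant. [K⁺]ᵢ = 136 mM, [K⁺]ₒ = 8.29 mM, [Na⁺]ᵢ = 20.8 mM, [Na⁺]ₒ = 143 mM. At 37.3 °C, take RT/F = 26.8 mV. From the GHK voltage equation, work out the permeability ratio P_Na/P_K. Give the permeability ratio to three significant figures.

0.0852

Let α = P_Na/P_K. GHK: Vm = 26.8·ln[(Kₒ + α·Naₒ)/(Kᵢ + α·Naᵢ)].
e^(Vm/26.8) = e^(-51.1/26.8) = 0.14857
So 0.14857·(Kᵢ + α·Naᵢ) = Kₒ + α·Naₒ → α = (0.14857·136.0 − 8.29) / (143.0 − 0.14857·20.8)
α = (20.21 − 8.29) / (143.0 − 3.09) = 11.92/139.9 = 0.08516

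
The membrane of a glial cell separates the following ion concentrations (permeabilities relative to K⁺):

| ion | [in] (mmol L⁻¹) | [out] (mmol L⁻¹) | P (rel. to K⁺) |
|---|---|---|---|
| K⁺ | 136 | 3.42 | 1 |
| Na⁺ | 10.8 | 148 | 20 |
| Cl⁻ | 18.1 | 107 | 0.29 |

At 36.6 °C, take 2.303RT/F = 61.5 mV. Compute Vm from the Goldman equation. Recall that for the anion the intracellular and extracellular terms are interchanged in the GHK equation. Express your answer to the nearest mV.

55 mV

Vm = 61.5 · log₁₀[(Σ P·[cation]ₒ + Σ P·[anion]ᵢ) / (Σ P·[cation]ᵢ + Σ P·[anion]ₒ)]
Numerator = 1×3.42 + 20×148 + 0.29×18.1 = 2969
Denominator = 1×136 + 20×10.8 + 0.29×107 = 383
Vm = 61.5 · log₁₀(7.7505) = 61.5 × (0.8893) = 54.69 mV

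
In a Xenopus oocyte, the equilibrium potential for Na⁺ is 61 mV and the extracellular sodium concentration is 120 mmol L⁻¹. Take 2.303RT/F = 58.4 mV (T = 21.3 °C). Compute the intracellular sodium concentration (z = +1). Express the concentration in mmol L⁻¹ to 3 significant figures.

Nernst: E = (58.4/1) · log₁₀([out]/[in]), so log₁₀([out]/[in]) = 61.0 × 1 / 58.4 = 1.0445.
[out]/[in] = 10^(1.0445) = 11.08.
[in] = 120 / 11.08 = 10.83 mmol L⁻¹.

10.8 mmol L⁻¹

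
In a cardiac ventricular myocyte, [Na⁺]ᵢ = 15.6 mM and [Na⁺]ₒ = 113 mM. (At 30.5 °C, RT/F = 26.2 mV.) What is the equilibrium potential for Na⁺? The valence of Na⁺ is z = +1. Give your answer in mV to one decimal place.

51.9 mV

E = (26.2/z) · ln([Na⁺]_out/[Na⁺]_in) with z = +1.
= (26.2/1) · ln(113/15.6) = 26.20 · ln(7.244)
= 26.20 · (1.9801) = 51.88 mV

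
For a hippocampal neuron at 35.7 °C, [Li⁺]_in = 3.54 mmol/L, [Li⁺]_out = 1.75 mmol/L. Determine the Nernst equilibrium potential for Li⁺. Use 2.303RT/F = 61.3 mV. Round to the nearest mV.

-19 mV

E = (61.3/z) · log₁₀([Li⁺]_out/[Li⁺]_in) with z = +1.
= (61.3/1) · log₁₀(1.75/3.54) = 61.30 · log₁₀(0.4944)
= 61.30 · (-0.3060) = -18.76 mV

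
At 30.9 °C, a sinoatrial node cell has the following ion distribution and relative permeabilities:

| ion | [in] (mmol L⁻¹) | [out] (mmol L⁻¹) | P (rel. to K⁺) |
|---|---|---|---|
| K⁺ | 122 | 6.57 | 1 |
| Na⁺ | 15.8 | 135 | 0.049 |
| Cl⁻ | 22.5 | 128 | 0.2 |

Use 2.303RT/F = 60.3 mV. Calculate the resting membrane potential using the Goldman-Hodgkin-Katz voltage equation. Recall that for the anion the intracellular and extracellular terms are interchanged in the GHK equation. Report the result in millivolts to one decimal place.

-55.7 mV

Vm = 60.3 · log₁₀[(Σ P·[cation]ₒ + Σ P·[anion]ᵢ) / (Σ P·[cation]ᵢ + Σ P·[anion]ₒ)]
Numerator = 1×6.57 + 0.049×135 + 0.2×22.5 = 17.69
Denominator = 1×122 + 0.049×15.8 + 0.2×128 = 148.4
Vm = 60.3 · log₁₀(0.11919) = 60.3 × (-0.9238) = -55.70 mV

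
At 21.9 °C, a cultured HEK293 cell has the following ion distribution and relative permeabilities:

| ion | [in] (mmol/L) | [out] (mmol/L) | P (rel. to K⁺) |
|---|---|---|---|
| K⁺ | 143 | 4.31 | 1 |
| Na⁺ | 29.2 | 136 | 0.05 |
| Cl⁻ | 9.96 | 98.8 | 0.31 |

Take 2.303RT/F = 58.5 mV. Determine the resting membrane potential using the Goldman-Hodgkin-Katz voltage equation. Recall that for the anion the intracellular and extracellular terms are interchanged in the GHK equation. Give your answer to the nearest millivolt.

Vm = 58.5 · log₁₀[(Σ P·[cation]ₒ + Σ P·[anion]ᵢ) / (Σ P·[cation]ᵢ + Σ P·[anion]ₒ)]
Numerator = 1×4.31 + 0.05×136 + 0.31×9.96 = 14.2
Denominator = 1×143 + 0.05×29.2 + 0.31×98.8 = 175.1
Vm = 58.5 · log₁₀(0.081088) = 58.5 × (-1.0910) = -63.83 mV

-64 mV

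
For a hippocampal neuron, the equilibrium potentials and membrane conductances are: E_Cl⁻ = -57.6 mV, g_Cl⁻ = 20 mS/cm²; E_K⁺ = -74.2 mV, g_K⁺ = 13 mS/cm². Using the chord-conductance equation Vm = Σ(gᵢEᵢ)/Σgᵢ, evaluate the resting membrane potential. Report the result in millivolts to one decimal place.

-64.1 mV

Σ gᵢEᵢ = 20·(-57.6) + 13·(-74.2) = -2116.60
Σ gᵢ = 20 + 13 = 33
Vm = -2116.60 / 33 = -64.14 mV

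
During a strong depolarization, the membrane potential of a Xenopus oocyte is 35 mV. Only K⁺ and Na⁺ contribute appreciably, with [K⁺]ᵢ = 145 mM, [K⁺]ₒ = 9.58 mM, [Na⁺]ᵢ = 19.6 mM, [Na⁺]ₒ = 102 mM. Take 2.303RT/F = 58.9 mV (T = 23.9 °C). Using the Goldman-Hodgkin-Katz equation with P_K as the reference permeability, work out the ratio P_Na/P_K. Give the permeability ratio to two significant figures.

22

Let α = P_Na/P_K. GHK: Vm = 58.9·log₁₀[(Kₒ + α·Naₒ)/(Kᵢ + α·Naᵢ)].
10^(Vm/58.9) = 10^(35.0/58.9) = 3.9285
So 3.9285·(Kᵢ + α·Naᵢ) = Kₒ + α·Naₒ → α = (3.9285·145.0 − 9.58) / (102.0 − 3.9285·19.6)
α = (569.6 − 9.58) / (102.0 − 77) = 560.1/25 = 22.4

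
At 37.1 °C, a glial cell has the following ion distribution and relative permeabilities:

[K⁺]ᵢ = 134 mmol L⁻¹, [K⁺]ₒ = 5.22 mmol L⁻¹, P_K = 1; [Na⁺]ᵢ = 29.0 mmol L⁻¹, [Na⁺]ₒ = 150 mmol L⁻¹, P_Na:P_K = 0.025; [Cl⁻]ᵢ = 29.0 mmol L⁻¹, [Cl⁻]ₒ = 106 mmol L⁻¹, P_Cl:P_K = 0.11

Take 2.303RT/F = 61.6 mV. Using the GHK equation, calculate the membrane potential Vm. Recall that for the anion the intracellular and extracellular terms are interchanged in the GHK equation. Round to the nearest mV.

Vm = 61.6 · log₁₀[(Σ P·[cation]ₒ + Σ P·[anion]ᵢ) / (Σ P·[cation]ᵢ + Σ P·[anion]ₒ)]
Numerator = 1×5.22 + 0.025×150 + 0.11×29.0 = 12.16
Denominator = 1×134 + 0.025×29.0 + 0.11×106 = 146.4
Vm = 61.6 · log₁₀(0.083069) = 61.6 × (-1.0806) = -66.56 mV

-67 mV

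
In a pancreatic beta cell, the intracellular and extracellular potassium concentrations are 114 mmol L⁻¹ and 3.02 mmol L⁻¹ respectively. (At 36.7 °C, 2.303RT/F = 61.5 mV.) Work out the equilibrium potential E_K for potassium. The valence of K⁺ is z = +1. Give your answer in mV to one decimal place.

-97.0 mV

E = (61.5/z) · log₁₀([K⁺]_out/[K⁺]_in) with z = +1.
= (61.5/1) · log₁₀(3.02/114) = 61.50 · log₁₀(0.02649)
= 61.50 · (-1.5769) = -96.98 mV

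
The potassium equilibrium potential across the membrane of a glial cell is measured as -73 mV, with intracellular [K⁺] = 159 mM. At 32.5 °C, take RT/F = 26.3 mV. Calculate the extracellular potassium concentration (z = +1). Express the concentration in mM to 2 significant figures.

Nernst: E = (26.3/1) · ln([out]/[in]), so ln([out]/[in]) = -73.0 × 1 / 26.3 = -2.7757.
[out]/[in] = e^(-2.7757) = 0.06231.
[out] = 0.06231 × 159 = 9.907 mM.

9.9 mM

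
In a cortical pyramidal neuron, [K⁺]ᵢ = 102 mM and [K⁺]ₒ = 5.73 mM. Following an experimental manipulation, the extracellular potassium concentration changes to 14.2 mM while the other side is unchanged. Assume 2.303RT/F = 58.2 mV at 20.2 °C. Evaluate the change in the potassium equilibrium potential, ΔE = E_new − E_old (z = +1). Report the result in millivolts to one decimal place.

E_old = (58.2/1)·log₁₀(5.73/102) = -72.78 mV
E_new = (58.2/1)·log₁₀(14.2/102) = -49.84 mV
ΔE = -49.84 − (-72.78) = 22.94 mV

22.9 mV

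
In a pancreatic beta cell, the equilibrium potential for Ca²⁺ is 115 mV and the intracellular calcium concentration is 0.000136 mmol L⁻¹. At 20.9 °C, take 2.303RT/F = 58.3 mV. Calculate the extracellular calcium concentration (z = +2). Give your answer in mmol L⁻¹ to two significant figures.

1.2 mmol L⁻¹

Nernst: E = (58.3/2) · log₁₀([out]/[in]), so log₁₀([out]/[in]) = 115.0 × 2 / 58.3 = 3.9451.
[out]/[in] = 10^(3.9451) = 8813.
[out] = 8813 × 0.000136 = 1.199 mmol L⁻¹.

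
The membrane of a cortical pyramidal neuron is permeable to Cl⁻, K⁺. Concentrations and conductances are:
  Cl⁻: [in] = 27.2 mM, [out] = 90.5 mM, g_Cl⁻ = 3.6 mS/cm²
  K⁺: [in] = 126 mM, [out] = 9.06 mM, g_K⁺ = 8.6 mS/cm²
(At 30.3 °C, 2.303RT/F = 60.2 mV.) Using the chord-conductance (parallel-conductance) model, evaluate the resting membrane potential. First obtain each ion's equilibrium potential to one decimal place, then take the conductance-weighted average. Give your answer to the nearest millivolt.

E_Cl⁻ = (60.2/-1)·log₁₀(90.5/27.2) = -31.4 mV
E_K⁺ = (60.2/1)·log₁₀(9.06/126) = -68.8 mV
Vm = (Σ gᵢEᵢ)/(Σ gᵢ) = (3.6·-31.4 + 8.6·-68.8) / (3.6 + 8.6)
= -704.72 / 12.2 = -57.76 mV

-58 mV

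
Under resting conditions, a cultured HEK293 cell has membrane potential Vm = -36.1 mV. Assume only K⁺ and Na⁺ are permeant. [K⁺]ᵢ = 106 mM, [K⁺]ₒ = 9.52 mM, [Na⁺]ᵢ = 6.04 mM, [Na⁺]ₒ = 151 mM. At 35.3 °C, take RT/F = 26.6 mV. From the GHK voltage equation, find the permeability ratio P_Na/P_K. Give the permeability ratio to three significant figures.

Let α = P_Na/P_K. GHK: Vm = 26.6·ln[(Kₒ + α·Naₒ)/(Kᵢ + α·Naᵢ)].
e^(Vm/26.6) = e^(-36.1/26.6) = 0.2574
So 0.2574·(Kᵢ + α·Naᵢ) = Kₒ + α·Naₒ → α = (0.2574·106.0 − 9.52) / (151.0 − 0.2574·6.04)
α = (27.28 − 9.52) / (151.0 − 1.555) = 17.76/149.4 = 0.1189

0.119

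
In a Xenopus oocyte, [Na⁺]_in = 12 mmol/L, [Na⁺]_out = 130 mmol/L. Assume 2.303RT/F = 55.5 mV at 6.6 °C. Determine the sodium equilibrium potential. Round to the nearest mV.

E = (55.5/z) · log₁₀([Na⁺]_out/[Na⁺]_in) with z = +1.
= (55.5/1) · log₁₀(130/12) = 55.50 · log₁₀(10.83)
= 55.50 · (1.0348) = 57.43 mV

57 mV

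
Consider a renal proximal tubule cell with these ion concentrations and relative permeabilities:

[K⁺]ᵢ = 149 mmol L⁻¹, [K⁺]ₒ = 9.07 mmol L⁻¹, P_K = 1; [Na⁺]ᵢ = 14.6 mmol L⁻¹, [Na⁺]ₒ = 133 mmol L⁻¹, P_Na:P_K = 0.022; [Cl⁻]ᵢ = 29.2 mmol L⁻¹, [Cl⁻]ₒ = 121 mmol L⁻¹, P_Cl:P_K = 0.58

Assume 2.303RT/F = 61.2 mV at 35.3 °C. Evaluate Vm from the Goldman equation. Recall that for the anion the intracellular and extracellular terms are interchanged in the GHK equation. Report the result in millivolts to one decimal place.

Vm = 61.2 · log₁₀[(Σ P·[cation]ₒ + Σ P·[anion]ᵢ) / (Σ P·[cation]ᵢ + Σ P·[anion]ₒ)]
Numerator = 1×9.07 + 0.022×133 + 0.58×29.2 = 28.93
Denominator = 1×149 + 0.022×14.6 + 0.58×121 = 219.5
Vm = 61.2 · log₁₀(0.13181) = 61.2 × (-0.8801) = -53.86 mV

-53.9 mV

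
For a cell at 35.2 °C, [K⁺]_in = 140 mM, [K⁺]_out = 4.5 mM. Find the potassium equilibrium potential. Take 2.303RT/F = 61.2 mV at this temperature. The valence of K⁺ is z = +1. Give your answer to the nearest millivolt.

E = (61.2/z) · log₁₀([K⁺]_out/[K⁺]_in) with z = +1.
= (61.2/1) · log₁₀(4.5/140) = 61.20 · log₁₀(0.03214)
= 61.20 · (-1.4929) = -91.37 mV

-91 mV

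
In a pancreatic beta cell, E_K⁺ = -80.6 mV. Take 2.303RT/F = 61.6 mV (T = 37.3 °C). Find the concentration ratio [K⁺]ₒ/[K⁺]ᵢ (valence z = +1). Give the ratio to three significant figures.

log₁₀([out]/[in]) = E·z/(61.6) = -80.6 × 1 / 61.6 = -1.3084
[out]/[in] = 10^(-1.3084) = 0.04915

0.0492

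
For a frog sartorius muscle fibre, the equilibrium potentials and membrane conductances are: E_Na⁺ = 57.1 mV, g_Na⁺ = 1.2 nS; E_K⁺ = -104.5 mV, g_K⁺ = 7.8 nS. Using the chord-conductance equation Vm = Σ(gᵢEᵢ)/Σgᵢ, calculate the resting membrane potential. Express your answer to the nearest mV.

Σ gᵢEᵢ = 1.2·(57.1) + 7.8·(-104.5) = -746.58
Σ gᵢ = 1.2 + 7.8 = 9
Vm = -746.58 / 9 = -82.95 mV

-83 mV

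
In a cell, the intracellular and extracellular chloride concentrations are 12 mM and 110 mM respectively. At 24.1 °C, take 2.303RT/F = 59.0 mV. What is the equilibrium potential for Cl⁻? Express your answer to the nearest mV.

-57 mV

E = (59.0/z) · log₁₀([Cl⁻]_out/[Cl⁻]_in) with z = -1.
For an anion, dividing by z = -1 reverses the sign.
= (59.0/-1) · log₁₀(110/12) = -59.00 · log₁₀(9.167)
= -59.00 · (0.9622) = -56.77 mV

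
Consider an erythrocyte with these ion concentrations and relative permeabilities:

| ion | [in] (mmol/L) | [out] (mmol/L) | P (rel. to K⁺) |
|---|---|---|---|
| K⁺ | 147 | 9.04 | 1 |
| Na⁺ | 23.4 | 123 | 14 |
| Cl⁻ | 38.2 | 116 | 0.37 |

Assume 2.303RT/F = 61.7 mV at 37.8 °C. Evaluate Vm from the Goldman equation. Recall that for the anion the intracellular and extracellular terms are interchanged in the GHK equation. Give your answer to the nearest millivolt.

Vm = 61.7 · log₁₀[(Σ P·[cation]ₒ + Σ P·[anion]ᵢ) / (Σ P·[cation]ᵢ + Σ P·[anion]ₒ)]
Numerator = 1×9.04 + 14×123 + 0.37×38.2 = 1745
Denominator = 1×147 + 14×23.4 + 0.37×116 = 517.5
Vm = 61.7 · log₁₀(3.3722) = 61.7 × (0.5279) = 32.57 mV

33 mV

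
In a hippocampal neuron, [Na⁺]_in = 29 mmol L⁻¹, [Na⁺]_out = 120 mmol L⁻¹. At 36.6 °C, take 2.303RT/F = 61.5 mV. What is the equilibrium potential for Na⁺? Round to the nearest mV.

E = (61.5/z) · log₁₀([Na⁺]_out/[Na⁺]_in) with z = +1.
= (61.5/1) · log₁₀(120/29) = 61.50 · log₁₀(4.138)
= 61.50 · (0.6168) = 37.93 mV

38 mV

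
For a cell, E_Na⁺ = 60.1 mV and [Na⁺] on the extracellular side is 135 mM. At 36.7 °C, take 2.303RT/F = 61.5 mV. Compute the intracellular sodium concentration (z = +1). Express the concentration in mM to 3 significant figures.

Nernst: E = (61.5/1) · log₁₀([out]/[in]), so log₁₀([out]/[in]) = 60.1 × 1 / 61.5 = 0.9772.
[out]/[in] = 10^(0.9772) = 9.489.
[in] = 135 / 9.489 = 14.23 mM.

14.2 mM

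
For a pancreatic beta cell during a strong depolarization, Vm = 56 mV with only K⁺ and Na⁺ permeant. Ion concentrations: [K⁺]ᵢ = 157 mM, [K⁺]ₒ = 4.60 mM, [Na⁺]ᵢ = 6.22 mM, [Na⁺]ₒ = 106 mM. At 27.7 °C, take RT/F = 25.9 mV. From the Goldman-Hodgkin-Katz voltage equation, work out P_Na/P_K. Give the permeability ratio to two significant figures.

Let α = P_Na/P_K. GHK: Vm = 25.9·ln[(Kₒ + α·Naₒ)/(Kᵢ + α·Naᵢ)].
e^(Vm/25.9) = e^(56.0/25.9) = 8.6899
So 8.6899·(Kᵢ + α·Naᵢ) = Kₒ + α·Naₒ → α = (8.6899·157.0 − 4.6) / (106.0 − 8.6899·6.22)
α = (1364 − 4.6) / (106.0 − 54.05) = 1360/51.95 = 26.17

26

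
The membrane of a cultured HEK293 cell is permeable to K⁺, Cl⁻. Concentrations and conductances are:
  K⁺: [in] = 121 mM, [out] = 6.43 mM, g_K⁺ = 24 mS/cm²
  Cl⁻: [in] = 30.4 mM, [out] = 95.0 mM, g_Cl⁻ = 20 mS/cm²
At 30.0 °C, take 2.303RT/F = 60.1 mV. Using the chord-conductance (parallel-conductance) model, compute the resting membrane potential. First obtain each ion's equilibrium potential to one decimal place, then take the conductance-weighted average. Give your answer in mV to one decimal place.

-55.3 mV

E_K⁺ = (60.1/1)·log₁₀(6.43/121) = -76.6 mV
E_Cl⁻ = (60.1/-1)·log₁₀(95.0/30.4) = -29.7 mV
Vm = (Σ gᵢEᵢ)/(Σ gᵢ) = (24·-76.6 + 20·-29.7) / (24 + 20)
= -2432.40 / 44 = -55.28 mV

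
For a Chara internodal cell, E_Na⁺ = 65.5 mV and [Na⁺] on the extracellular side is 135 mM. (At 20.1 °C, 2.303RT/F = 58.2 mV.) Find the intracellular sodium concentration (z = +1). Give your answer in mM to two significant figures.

10 mM

Nernst: E = (58.2/1) · log₁₀([out]/[in]), so log₁₀([out]/[in]) = 65.5 × 1 / 58.2 = 1.1254.
[out]/[in] = 10^(1.1254) = 13.35.
[in] = 135 / 13.35 = 10.11 mM.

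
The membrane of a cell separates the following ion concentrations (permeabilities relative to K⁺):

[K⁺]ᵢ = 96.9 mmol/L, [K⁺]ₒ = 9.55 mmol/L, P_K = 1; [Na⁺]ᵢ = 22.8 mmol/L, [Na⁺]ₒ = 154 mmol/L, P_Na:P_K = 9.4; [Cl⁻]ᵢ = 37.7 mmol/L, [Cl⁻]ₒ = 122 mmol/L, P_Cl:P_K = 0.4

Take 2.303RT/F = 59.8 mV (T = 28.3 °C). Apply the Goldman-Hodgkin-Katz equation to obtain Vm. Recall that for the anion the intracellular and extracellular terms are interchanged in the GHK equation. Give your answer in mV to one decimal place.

Vm = 59.8 · log₁₀[(Σ P·[cation]ₒ + Σ P·[anion]ᵢ) / (Σ P·[cation]ᵢ + Σ P·[anion]ₒ)]
Numerator = 1×9.55 + 9.4×154 + 0.4×37.7 = 1472
Denominator = 1×96.9 + 9.4×22.8 + 0.4×122 = 360
Vm = 59.8 · log₁₀(4.0893) = 59.8 × (0.6116) = 36.58 mV

36.6 mV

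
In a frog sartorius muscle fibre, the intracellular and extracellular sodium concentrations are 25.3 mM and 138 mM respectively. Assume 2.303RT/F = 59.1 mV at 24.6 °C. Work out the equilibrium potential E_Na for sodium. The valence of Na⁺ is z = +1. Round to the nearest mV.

44 mV

E = (59.1/z) · log₁₀([Na⁺]_out/[Na⁺]_in) with z = +1.
= (59.1/1) · log₁₀(138/25.3) = 59.10 · log₁₀(5.455)
= 59.10 · (0.7368) = 43.54 mV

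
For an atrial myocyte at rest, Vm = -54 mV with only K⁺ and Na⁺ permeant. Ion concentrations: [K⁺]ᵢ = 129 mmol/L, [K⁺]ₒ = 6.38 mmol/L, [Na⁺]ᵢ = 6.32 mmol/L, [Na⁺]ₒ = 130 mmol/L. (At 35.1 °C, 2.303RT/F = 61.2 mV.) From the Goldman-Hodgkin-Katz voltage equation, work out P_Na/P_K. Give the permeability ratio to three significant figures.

Let α = P_Na/P_K. GHK: Vm = 61.2·log₁₀[(Kₒ + α·Naₒ)/(Kᵢ + α·Naᵢ)].
10^(Vm/61.2) = 10^(-54.0/61.2) = 0.13111
So 0.13111·(Kᵢ + α·Naᵢ) = Kₒ + α·Naₒ → α = (0.13111·129.0 − 6.38) / (130.0 − 0.13111·6.32)
α = (16.91 − 6.38) / (130.0 − 0.8286) = 10.53/129.2 = 0.08155

0.0815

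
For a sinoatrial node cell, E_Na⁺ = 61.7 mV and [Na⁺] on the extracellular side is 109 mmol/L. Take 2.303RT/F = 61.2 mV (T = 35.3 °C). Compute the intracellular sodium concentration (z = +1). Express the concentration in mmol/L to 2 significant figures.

11 mmol/L

Nernst: E = (61.2/1) · log₁₀([out]/[in]), so log₁₀([out]/[in]) = 61.7 × 1 / 61.2 = 1.0082.
[out]/[in] = 10^(1.0082) = 10.19.
[in] = 109 / 10.19 = 10.7 mmol/L.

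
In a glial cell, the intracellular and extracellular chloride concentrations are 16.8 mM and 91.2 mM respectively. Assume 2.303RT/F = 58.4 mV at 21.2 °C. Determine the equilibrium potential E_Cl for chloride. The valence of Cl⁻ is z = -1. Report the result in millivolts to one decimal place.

-42.9 mV

E = (58.4/z) · log₁₀([Cl⁻]_out/[Cl⁻]_in) with z = -1.
For an anion, dividing by z = -1 reverses the sign.
= (58.4/-1) · log₁₀(91.2/16.8) = -58.40 · log₁₀(5.429)
= -58.40 · (0.7347) = -42.91 mV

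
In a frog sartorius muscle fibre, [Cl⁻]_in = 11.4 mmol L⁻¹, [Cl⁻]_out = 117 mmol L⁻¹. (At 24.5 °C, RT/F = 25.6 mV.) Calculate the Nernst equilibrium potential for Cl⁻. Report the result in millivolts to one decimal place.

-59.6 mV

E = (25.6/z) · ln([Cl⁻]_out/[Cl⁻]_in) with z = -1.
For an anion, dividing by z = -1 reverses the sign.
= (25.6/-1) · ln(117/11.4) = -25.60 · ln(10.26)
= -25.60 · (2.3286) = -59.61 mV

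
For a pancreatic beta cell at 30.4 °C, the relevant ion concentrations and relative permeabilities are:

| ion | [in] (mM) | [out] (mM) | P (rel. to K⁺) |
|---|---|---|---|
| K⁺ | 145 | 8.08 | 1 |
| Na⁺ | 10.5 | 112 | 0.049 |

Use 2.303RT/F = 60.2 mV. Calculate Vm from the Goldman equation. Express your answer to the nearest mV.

Vm = 60.2 · log₁₀[(Σ P·[cation]ₒ + Σ P·[anion]ᵢ) / (Σ P·[cation]ᵢ + Σ P·[anion]ₒ)]
Numerator = 1×8.08 + 0.049×112 = 13.57
Denominator = 1×145 + 0.049×10.5 = 145.5
Vm = 60.2 · log₁₀(0.093242) = 60.2 × (-1.0304) = -62.03 mV

-62 mV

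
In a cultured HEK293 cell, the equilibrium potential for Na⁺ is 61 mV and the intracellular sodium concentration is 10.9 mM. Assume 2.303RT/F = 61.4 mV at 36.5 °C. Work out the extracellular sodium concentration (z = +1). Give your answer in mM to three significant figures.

Nernst: E = (61.4/1) · log₁₀([out]/[in]), so log₁₀([out]/[in]) = 61.0 × 1 / 61.4 = 0.9935.
[out]/[in] = 10^(0.9935) = 9.851.
[out] = 9.851 × 10.9 = 107.4 mM.

107 mM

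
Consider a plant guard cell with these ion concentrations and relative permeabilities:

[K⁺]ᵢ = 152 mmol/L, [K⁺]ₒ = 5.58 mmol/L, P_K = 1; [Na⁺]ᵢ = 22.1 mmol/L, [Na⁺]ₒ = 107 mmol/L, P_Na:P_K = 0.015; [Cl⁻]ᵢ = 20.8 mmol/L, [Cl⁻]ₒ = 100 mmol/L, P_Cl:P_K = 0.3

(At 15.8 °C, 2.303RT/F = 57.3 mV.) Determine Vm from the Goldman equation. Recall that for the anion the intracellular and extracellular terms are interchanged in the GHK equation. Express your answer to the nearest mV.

-65 mV

Vm = 57.3 · log₁₀[(Σ P·[cation]ₒ + Σ P·[anion]ᵢ) / (Σ P·[cation]ᵢ + Σ P·[anion]ₒ)]
Numerator = 1×5.58 + 0.015×107 + 0.3×20.8 = 13.43
Denominator = 1×152 + 0.015×22.1 + 0.3×100 = 182.3
Vm = 57.3 · log₁₀(0.07363) = 57.3 × (-1.1329) = -64.92 mV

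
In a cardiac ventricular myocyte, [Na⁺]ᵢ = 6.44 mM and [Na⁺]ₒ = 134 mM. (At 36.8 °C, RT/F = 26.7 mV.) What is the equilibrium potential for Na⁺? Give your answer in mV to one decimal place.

81.0 mV

E = (26.7/z) · ln([Na⁺]_out/[Na⁺]_in) with z = +1.
= (26.7/1) · ln(134/6.44) = 26.70 · ln(20.81)
= 26.70 · (3.0353) = 81.04 mV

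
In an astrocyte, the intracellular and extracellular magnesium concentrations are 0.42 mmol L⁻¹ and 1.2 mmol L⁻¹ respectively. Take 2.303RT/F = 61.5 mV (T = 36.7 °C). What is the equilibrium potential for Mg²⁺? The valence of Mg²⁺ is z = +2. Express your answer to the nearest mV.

14 mV

E = (61.5/z) · log₁₀([Mg²⁺]_out/[Mg²⁺]_in) with z = +2.
= (61.5/2) · log₁₀(1.2/0.42) = 30.75 · log₁₀(2.857)
= 30.75 · (0.4559) = 14.02 mV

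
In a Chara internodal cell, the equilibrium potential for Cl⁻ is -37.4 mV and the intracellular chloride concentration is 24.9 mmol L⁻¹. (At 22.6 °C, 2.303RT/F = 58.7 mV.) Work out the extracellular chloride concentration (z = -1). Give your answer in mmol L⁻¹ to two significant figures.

110 mmol L⁻¹

Nernst: E = (58.7/-1) · log₁₀([out]/[in]), so log₁₀([out]/[in]) = -37.4 × -1 / 58.7 = 0.6371.
[out]/[in] = 10^(0.6371) = 4.336.
[out] = 4.336 × 24.9 = 108 mmol L⁻¹.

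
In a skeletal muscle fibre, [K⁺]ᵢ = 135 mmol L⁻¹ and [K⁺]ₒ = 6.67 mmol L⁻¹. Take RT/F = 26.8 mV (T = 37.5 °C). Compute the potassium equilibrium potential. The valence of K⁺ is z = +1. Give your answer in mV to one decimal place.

-80.6 mV

E = (26.8/z) · ln([K⁺]_out/[K⁺]_in) with z = +1.
= (26.8/1) · ln(6.67/135) = 26.80 · ln(0.04941)
= 26.80 · (-3.0077) = -80.61 mV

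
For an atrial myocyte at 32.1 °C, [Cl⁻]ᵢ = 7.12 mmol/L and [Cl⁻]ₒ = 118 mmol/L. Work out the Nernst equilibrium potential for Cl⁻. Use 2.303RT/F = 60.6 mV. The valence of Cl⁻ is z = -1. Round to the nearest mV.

-74 mV

E = (60.6/z) · log₁₀([Cl⁻]_out/[Cl⁻]_in) with z = -1.
For an anion, dividing by z = -1 reverses the sign.
= (60.6/-1) · log₁₀(118/7.12) = -60.60 · log₁₀(16.57)
= -60.60 · (1.2194) = -73.90 mV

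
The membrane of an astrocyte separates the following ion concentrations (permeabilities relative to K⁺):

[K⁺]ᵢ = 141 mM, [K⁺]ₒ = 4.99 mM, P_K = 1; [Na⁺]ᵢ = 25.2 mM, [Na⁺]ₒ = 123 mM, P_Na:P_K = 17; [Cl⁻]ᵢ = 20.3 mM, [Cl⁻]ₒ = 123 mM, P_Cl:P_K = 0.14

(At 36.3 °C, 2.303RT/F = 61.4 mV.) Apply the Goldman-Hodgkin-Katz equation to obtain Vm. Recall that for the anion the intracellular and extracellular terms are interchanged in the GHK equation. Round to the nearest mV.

Vm = 61.4 · log₁₀[(Σ P·[cation]ₒ + Σ P·[anion]ᵢ) / (Σ P·[cation]ᵢ + Σ P·[anion]ₒ)]
Numerator = 1×4.99 + 17×123 + 0.14×20.3 = 2099
Denominator = 1×141 + 17×25.2 + 0.14×123 = 586.6
Vm = 61.4 · log₁₀(3.5778) = 61.4 × (0.5536) = 33.99 mV

34 mV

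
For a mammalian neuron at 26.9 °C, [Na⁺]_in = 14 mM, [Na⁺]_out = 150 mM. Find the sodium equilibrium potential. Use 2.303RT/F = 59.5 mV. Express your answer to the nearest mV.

E = (59.5/z) · log₁₀([Na⁺]_out/[Na⁺]_in) with z = +1.
= (59.5/1) · log₁₀(150/14) = 59.50 · log₁₀(10.71)
= 59.50 · (1.0300) = 61.28 mV

61 mV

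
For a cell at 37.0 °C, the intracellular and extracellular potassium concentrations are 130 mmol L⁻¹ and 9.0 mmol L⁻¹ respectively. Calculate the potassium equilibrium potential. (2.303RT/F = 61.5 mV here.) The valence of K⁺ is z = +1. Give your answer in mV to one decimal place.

-71.3 mV

E = (61.5/z) · log₁₀([K⁺]_out/[K⁺]_in) with z = +1.
= (61.5/1) · log₁₀(9.0/130) = 61.50 · log₁₀(0.06923)
= 61.50 · (-1.1597) = -71.32 mV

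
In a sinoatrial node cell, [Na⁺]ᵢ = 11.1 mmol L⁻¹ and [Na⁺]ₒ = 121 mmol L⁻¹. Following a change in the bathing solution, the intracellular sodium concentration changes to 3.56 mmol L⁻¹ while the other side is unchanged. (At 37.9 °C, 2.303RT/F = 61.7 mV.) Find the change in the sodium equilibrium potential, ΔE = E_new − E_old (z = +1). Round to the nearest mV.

30 mV

E_old = (61.7/1)·log₁₀(121/11.1) = 64.01 mV
E_new = (61.7/1)·log₁₀(121/3.56) = 94.48 mV
ΔE = 94.48 − (64.01) = 30.47 mV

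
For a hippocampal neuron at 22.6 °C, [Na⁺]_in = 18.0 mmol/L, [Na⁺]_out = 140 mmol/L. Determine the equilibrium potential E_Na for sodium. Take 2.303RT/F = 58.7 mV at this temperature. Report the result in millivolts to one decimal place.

E = (58.7/z) · log₁₀([Na⁺]_out/[Na⁺]_in) with z = +1.
= (58.7/1) · log₁₀(140/18.0) = 58.70 · log₁₀(7.778)
= 58.70 · (0.8909) = 52.29 mV

52.3 mV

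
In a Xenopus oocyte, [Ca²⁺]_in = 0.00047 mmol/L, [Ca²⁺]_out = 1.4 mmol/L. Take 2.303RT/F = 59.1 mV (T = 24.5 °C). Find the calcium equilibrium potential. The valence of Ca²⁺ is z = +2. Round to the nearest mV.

103 mV

E = (59.1/z) · log₁₀([Ca²⁺]_out/[Ca²⁺]_in) with z = +2.
= (59.1/2) · log₁₀(1.4/0.00047) = 29.55 · log₁₀(2979)
= 29.55 · (3.4740) = 102.66 mV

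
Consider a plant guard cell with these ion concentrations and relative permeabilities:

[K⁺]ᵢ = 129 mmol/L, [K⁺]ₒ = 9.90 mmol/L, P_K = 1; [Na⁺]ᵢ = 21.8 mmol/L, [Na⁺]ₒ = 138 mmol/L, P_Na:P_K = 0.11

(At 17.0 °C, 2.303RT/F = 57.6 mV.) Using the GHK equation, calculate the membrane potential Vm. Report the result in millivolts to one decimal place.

-41.4 mV

Vm = 57.6 · log₁₀[(Σ P·[cation]ₒ + Σ P·[anion]ᵢ) / (Σ P·[cation]ᵢ + Σ P·[anion]ₒ)]
Numerator = 1×9.90 + 0.11×138 = 25.08
Denominator = 1×129 + 0.11×21.8 = 131.4
Vm = 57.6 · log₁₀(0.19087) = 57.6 × (-0.7193) = -41.43 mV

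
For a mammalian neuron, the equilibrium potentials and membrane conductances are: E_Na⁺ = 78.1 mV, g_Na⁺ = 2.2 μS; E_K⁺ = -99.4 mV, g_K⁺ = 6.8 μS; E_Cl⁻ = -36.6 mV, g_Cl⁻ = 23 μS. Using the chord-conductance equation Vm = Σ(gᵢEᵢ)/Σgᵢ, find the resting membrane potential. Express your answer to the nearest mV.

Σ gᵢEᵢ = 2.2·(78.1) + 6.8·(-99.4) + 23·(-36.6) = -1345.90
Σ gᵢ = 2.2 + 6.8 + 23 = 32
Vm = -1345.90 / 32 = -42.06 mV

-42 mV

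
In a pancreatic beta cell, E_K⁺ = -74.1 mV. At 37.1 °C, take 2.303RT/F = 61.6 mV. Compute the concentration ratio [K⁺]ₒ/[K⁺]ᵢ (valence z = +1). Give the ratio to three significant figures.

log₁₀([out]/[in]) = E·z/(61.6) = -74.1 × 1 / 61.6 = -1.2029
[out]/[in] = 10^(-1.2029) = 0.06267

0.0627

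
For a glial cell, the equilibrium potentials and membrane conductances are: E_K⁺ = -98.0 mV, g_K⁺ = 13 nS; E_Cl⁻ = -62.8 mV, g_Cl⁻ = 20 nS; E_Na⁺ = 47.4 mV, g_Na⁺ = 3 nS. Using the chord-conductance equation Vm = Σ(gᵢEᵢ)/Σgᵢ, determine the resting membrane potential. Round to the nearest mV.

Σ gᵢEᵢ = 13·(-98.0) + 20·(-62.8) + 3·(47.4) = -2387.80
Σ gᵢ = 13 + 20 + 3 = 36
Vm = -2387.80 / 36 = -66.33 mV

-66 mV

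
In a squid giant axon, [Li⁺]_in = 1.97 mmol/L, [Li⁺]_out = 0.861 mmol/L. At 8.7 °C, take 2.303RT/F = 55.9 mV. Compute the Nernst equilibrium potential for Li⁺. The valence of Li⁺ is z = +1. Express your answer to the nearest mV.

-20 mV

E = (55.9/z) · log₁₀([Li⁺]_out/[Li⁺]_in) with z = +1.
= (55.9/1) · log₁₀(0.861/1.97) = 55.90 · log₁₀(0.4371)
= 55.90 · (-0.3595) = -20.09 mV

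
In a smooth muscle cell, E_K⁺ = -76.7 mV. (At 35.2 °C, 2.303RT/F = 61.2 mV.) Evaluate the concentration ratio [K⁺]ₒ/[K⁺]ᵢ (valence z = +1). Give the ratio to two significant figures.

0.056

log₁₀([out]/[in]) = E·z/(61.2) = -76.7 × 1 / 61.2 = -1.2533
[out]/[in] = 10^(-1.2533) = 0.05581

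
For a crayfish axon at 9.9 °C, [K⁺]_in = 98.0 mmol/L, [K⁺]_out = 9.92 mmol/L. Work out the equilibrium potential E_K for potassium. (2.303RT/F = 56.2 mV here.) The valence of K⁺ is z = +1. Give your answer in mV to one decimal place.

E = (56.2/z) · log₁₀([K⁺]_out/[K⁺]_in) with z = +1.
= (56.2/1) · log₁₀(9.92/98.0) = 56.20 · log₁₀(0.1012)
= 56.20 · (-0.9947) = -55.90 mV

-55.9 mV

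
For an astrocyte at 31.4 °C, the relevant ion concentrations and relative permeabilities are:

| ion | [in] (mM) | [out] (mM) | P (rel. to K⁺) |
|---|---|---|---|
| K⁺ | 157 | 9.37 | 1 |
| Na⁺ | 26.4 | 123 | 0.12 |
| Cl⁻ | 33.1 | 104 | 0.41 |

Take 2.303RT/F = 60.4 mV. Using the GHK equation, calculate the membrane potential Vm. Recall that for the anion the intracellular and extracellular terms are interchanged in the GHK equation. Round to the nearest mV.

-44 mV

Vm = 60.4 · log₁₀[(Σ P·[cation]ₒ + Σ P·[anion]ᵢ) / (Σ P·[cation]ᵢ + Σ P·[anion]ₒ)]
Numerator = 1×9.37 + 0.12×123 + 0.41×33.1 = 37.7
Denominator = 1×157 + 0.12×26.4 + 0.41×104 = 202.8
Vm = 60.4 · log₁₀(0.1859) = 60.4 × (-0.7307) = -44.14 mV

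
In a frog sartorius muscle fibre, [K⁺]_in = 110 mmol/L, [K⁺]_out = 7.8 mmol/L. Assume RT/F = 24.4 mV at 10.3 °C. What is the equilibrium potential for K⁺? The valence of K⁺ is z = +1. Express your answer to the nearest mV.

-65 mV

E = (24.4/z) · ln([K⁺]_out/[K⁺]_in) with z = +1.
= (24.4/1) · ln(7.8/110) = 24.40 · ln(0.07091)
= 24.40 · (-2.6464) = -64.57 mV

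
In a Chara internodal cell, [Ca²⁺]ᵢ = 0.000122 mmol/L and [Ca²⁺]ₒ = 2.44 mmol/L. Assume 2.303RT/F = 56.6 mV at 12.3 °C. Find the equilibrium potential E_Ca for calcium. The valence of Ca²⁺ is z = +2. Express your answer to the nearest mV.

E = (56.6/z) · log₁₀([Ca²⁺]_out/[Ca²⁺]_in) with z = +2.
= (56.6/2) · log₁₀(2.44/0.000122) = 28.30 · log₁₀(2e+04)
= 28.30 · (4.3010) = 121.72 mV

122 mV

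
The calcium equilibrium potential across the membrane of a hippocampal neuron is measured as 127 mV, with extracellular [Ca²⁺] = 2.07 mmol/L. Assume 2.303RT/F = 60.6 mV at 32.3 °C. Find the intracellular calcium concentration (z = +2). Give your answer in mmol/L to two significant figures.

Nernst: E = (60.6/2) · log₁₀([out]/[in]), so log₁₀([out]/[in]) = 127.0 × 2 / 60.6 = 4.1914.
[out]/[in] = 10^(4.1914) = 1.554e+04.
[in] = 2.07 / 1.554e+04 = 0.0001332 mmol/L.

0.00013 mmol/L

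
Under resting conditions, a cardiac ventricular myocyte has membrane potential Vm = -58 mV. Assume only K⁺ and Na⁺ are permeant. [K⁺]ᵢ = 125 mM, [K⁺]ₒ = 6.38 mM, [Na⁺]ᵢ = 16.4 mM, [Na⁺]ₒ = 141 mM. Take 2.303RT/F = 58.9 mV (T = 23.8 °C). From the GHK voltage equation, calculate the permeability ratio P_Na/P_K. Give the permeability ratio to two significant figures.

Let α = P_Na/P_K. GHK: Vm = 58.9·log₁₀[(Kₒ + α·Naₒ)/(Kᵢ + α·Naᵢ)].
10^(Vm/58.9) = 10^(-58.0/58.9) = 0.10358
So 0.10358·(Kᵢ + α·Naᵢ) = Kₒ + α·Naₒ → α = (0.10358·125.0 − 6.38) / (141.0 − 0.10358·16.4)
α = (12.95 − 6.38) / (141.0 − 1.699) = 6.568/139.3 = 0.04715

0.047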